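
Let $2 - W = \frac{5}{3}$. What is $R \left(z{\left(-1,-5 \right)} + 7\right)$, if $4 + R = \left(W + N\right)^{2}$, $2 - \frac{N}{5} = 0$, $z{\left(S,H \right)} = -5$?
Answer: $\frac{1850}{9} \approx 205.56$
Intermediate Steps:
$N = 10$ ($N = 10 - 0 = 10 + 0 = 10$)
$W = \frac{1}{3}$ ($W = 2 - \frac{5}{3} = \frac{1}{3} \approx 0.33333$)
$R = \frac{925}{9}$ ($R = -4 + \left(\frac{1}{3} + 10\right)^{2} = -4 + \left(\frac{31}{3}\right)^{2} = -4 + \frac{961}{9} = \frac{925}{9} \approx 102.78$)
$R \left(z{\left(-1,-5 \right)} + 7\right) = \frac{925 \left(-5 + 7\right)}{9} = \frac{925}{9} \cdot 2 = \frac{1850}{9}$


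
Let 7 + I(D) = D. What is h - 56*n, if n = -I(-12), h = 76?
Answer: -988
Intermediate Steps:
I(D) = -7 + D
n = 19 (n = -(-7 - 12) = -1*(-19) = 19)
h - 56*n = 76 - 56*19 = 76 - 1064 = -988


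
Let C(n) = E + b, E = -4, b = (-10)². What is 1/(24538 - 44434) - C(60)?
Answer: -1910017/19896 ≈ -96.000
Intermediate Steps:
b = 100
C(n) = 96 (C(n) = -4 + 100 = 96)
1/(24538 - 44434) - C(60) = 1/(24538 - 44434) - 1*96 = 1/(-19896) - 96 = -1/19896 - 96 = -1910017/19896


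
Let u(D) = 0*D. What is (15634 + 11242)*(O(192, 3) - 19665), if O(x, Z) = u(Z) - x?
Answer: -533676732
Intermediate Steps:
u(D) = 0
O(x, Z) = -x (O(x, Z) = 0 - x = -x)
(15634 + 11242)*(O(192, 3) - 19665) = (15634 + 11242)*(-1*192 - 19665) = 26876*(-192 - 19665) = 26876*(-19857) = -533676732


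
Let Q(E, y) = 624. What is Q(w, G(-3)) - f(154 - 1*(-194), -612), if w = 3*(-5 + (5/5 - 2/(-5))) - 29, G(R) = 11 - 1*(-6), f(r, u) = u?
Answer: 1236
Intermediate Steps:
G(R) = 17 (G(R) = 11 + 6 = 17)
w = -199/5 (w = 3*(-5 + (5*(⅕) - 2*(-⅕))) - 29 = 3*(-5 + (1 + ⅖)) - 29 = 3*(-5 + 7/5) - 29 = 3*(-18/5) - 29 = -54/5 - 29 = -199/5 ≈ -39.800)
Q(w, G(-3)) - f(154 - 1*(-194), -612) = 624 - 1*(-612) = 624 + 612 = 1236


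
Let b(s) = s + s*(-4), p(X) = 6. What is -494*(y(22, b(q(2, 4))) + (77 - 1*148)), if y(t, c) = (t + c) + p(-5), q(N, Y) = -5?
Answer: 13832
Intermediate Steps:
b(s) = -3*s (b(s) = s - 4*s = -3*s)
y(t, c) = 6 + c + t (y(t, c) = (t + c) + 6 = (c + t) + 6 = 6 + c + t)
-494*(y(22, b(q(2, 4))) + (77 - 1*148)) = -494*((6 - 3*(-5) + 22) + (77 - 1*148)) = -494*((6 + 15 + 22) + (77 - 148)) = -494*(43 - 71) = -494*(-28) = 13832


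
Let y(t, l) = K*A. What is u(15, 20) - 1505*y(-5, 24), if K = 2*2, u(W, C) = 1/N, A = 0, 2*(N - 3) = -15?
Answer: -2/9 ≈ -0.22222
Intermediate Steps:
N = -9/2 (N = 3 + (½)*(-15) = 3 - 15/2 = -9/2 ≈ -4.5000)
u(W, C) = -2/9 (u(W, C) = 1/(-9/2) = -2/9)
K = 4
y(t, l) = 0 (y(t, l) = 4*0 = 0)
u(15, 20) - 1505*y(-5, 24) = -2/9 - 1505*0 = -2/9 + 0 = -2/9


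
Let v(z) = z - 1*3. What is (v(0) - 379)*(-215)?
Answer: 82130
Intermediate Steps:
v(z) = -3 + z (v(z) = z - 3 = -3 + z)
(v(0) - 379)*(-215) = ((-3 + 0) - 379)*(-215) = (-3 - 379)*(-215) = -382*(-215) = 82130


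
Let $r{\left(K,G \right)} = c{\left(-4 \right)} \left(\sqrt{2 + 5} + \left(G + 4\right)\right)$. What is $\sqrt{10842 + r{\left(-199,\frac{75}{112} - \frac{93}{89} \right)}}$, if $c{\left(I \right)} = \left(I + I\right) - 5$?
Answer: $\frac{\sqrt{67036888919 - 80730832 \sqrt{7}}}{2492} \approx 103.73$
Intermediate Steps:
$c{\left(I \right)} = -5 + 2 I$ ($c{\left(I \right)} = 2 I - 5 = -5 + 2 I$)
$r{\left(K,G \right)} = -52 - 13 G - 13 \sqrt{7}$ ($r{\left(K,G \right)} = \left(-5 + 2 \left(-4\right)\right) \left(\sqrt{2 + 5} + \left(G + 4\right)\right) = \left(-5 - 8\right) \left(\sqrt{7} + \left(4 + G\right)\right) = - 13 \left(4 + G + \sqrt{7}\right) = -52 - 13 G - 13 \sqrt{7}$)
$\sqrt{10842 + r{\left(-199,\frac{75}{112} - \frac{93}{89} \right)}} = \sqrt{10842 - \left(52 + 13 \sqrt{7} + 13 \left(\frac{75}{112} - \frac{93}{89}\right)\right)} = \sqrt{10842 - \left(\frac{469703}{9968} + 13 \sqrt{7}\right)} = \sqrt{\frac{107603353}{9968} - 13 \sqrt{7}}$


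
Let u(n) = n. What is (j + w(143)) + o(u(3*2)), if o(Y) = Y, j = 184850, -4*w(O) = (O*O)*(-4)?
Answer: 205305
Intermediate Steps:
w(O) = O² (w(O) = -O*O*(-4)/4 = -O²*(-4)/4 = -(-1)*O² = O²)
(j + w(143)) + o(u(3*2)) = (184850 + 143²) + 3*2 = (184850 + 20449) + 6 = 205299 + 6 = 205305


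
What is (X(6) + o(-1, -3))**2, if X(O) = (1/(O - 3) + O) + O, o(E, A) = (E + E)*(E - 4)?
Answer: 4489/9 ≈ 498.78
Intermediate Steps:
o(E, A) = 2*E*(-4 + E) (o(E, A) = (2*E)*(-4 + E) = 2*E*(-4 + E))
X(O) = 1/(-3 + O) + 2*O (X(O) = (1/(-3 + O) + O) + O = (O + 1/(-3 + O)) + O = 1/(-3 + O) + 2*O)
(X(6) + o(-1, -3))**2 = ((1 - 6*6 + 2*6**2)/(-3 + 6) + 2*(-1)*(-4 - 1))**2 = ((1 - 36 + 2*36)/3 + 2*(-1)*(-5))**2 = ((1 - 36 + 72)/3 + 10)**2 = ((1/3)*37 + 10)**2 = (37/3 + 10)**2 = (67/3)**2 = 4489/9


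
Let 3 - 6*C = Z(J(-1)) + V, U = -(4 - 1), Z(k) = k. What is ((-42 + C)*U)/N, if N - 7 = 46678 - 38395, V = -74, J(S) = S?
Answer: 87/8290 ≈ 0.010495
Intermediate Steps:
U = -3 (U = -1*3 = -3)
N = 8290 (N = 7 + (46678 - 38395) = 7 + 8283 = 8290)
C = 13 (C = 1/2 - (-1 - 74)/6 = 1/2 - 1/6*(-75) = 1/2 + 25/2 = 13)
((-42 + C)*U)/N = ((-42 + 13)*(-3))/8290 = -29*(-3)*(1/8290) = 87*(1/8290) = 87/8290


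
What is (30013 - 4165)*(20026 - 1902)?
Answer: 468469152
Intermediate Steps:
(30013 - 4165)*(20026 - 1902) = 25848*18124 = 468469152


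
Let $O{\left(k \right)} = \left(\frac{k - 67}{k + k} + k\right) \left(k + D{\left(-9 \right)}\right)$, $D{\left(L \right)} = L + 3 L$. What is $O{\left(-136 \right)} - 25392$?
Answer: $- \frac{144729}{68} \approx -2128.4$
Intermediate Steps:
$D{\left(L \right)} = 4 L$
$O{\left(k \right)} = \left(-36 + k\right) \left(k + \frac{-67 + k}{2 k}\right)$ ($O{\left(k \right)} = \left(\frac{k - 67}{k + k} + k\right) \left(k + 4 \left(-9\right)\right) = \left(\frac{-67 + k}{2 k} + k\right) \left(k - 36\right) = \left(\left(-67 + k\right) \frac{1}{2 k} + k\right) \left(-36 + k\right) = \left(\frac{-67 + k}{2 k} + k\right) \left(-36 + k\right) = \left(k + \frac{-67 + k}{2 k}\right) \left(-36 + k\right) = \left(-36 + k\right) \left(k + \frac{-67 + k}{2 k}\right)$)
$O{\left(-136 \right)} - 25392 = \left(- \frac{103}{2} + \left(-136\right)^{2} + \frac{1206}{-136} - -4828\right) - 25392 = \left(- \frac{103}{2} + 18496 + 1206 \left(- \frac{1}{136}\right) + 4828\right) - 25392 = \left(- \frac{103}{2} + 18496 - \frac{603}{68} + 4828\right) - 25392 = \frac{1581927}{68} - 25392 = - \frac{144729}{68}$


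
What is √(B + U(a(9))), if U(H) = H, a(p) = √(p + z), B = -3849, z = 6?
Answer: √(-3849 + √15) ≈ 62.009*I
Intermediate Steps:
a(p) = √(6 + p) (a(p) = √(p + 6) = √(6 + p))
√(B + U(a(9))) = √(-3849 + √(6 + 9)) = √(-3849 + √15)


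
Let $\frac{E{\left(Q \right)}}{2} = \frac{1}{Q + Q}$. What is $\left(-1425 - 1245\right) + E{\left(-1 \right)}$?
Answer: $-2671$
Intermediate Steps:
$E{\left(Q \right)} = \frac{1}{Q}$ ($E{\left(Q \right)} = \frac{2}{Q + Q} = \frac{2}{2 Q} = 2 \frac{1}{2 Q} = \frac{1}{Q}$)
$\left(-1425 - 1245\right) + E{\left(-1 \right)} = \left(-1425 - 1245\right) + \frac{1}{-1} = -2670 - 1 = -2671$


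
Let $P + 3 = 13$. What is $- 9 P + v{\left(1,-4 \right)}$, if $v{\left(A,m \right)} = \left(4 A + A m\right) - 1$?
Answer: $-91$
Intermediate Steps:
$v{\left(A,m \right)} = -1 + 4 A + A m$
$P = 10$ ($P = -3 + 13 = 10$)
$- 9 P + v{\left(1,-4 \right)} = \left(-9\right) 10 + \left(-1 + 4 \cdot 1 + 1 \left(-4\right)\right) = -90 - 1 = -91$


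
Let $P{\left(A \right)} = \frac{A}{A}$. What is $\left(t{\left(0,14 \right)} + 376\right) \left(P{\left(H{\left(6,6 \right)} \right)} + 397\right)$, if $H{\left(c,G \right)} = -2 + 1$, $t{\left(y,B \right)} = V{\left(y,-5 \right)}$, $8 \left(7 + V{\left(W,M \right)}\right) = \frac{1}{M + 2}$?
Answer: $\frac{1762145}{12} \approx 1.4685 \cdot 10^{5}$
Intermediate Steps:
$V{\left(W,M \right)} = -7 + \frac{1}{8 \left(2 + M\right)}$ ($V{\left(W,M \right)} = -7 + \frac{1}{8 \left(M + 2\right)} = -7 + \frac{1}{8 \left(2 + M\right)}$)
$t{\left(y,B \right)} = - \frac{169}{24}$ ($t{\left(y,B \right)} = \frac{-111 - -280}{8 \left(2 - 5\right)} = \frac{-111 + 280}{8 \left(-3\right)} = \frac{1}{8} \left(- \frac{1}{3}\right) 169 = - \frac{169}{24}$)
$H{\left(c,G \right)} = -1$
$P{\left(A \right)} = 1$
$\left(t{\left(0,14 \right)} + 376\right) \left(P{\left(H{\left(6,6 \right)} \right)} + 397\right) = \left(- \frac{169}{24} + 376\right) \left(1 + 397\right) = \frac{8855}{24} \cdot 398 = \frac{1762145}{12}$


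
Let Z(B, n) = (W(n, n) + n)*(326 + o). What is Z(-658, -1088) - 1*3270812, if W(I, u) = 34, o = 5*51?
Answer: -3883186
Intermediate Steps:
o = 255
Z(B, n) = 19754 + 581*n (Z(B, n) = (34 + n)*(326 + 255) = (34 + n)*581 = 19754 + 581*n)
Z(-658, -1088) - 1*3270812 = (19754 + 581*(-1088)) - 1*3270812 = (19754 - 632128) - 3270812 = -612374 - 3270812 = -3883186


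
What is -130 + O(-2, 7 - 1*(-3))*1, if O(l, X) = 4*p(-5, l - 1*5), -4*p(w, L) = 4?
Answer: -134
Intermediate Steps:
p(w, L) = -1 (p(w, L) = -¼*4 = -1)
O(l, X) = -4 (O(l, X) = 4*(-1) = -4)
-130 + O(-2, 7 - 1*(-3))*1 = -130 - 4*1 = -130 - 4 = -134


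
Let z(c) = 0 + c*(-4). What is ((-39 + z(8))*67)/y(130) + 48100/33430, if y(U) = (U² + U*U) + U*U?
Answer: 227964349/169490100 ≈ 1.3450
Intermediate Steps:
z(c) = -4*c (z(c) = 0 - 4*c = -4*c)
y(U) = 3*U² (y(U) = (U² + U²) + U² = 2*U² + U² = 3*U²)
((-39 + z(8))*67)/y(130) + 48100/33430 = ((-39 - 4*8)*67)/((3*130²)) + 48100/33430 = ((-39 - 32)*67)/((3*16900)) + 48100*(1/33430) = -71*67/50700 + 4810/3343 = -4757*1/50700 + 4810/3343 = -4757/50700 + 4810/3343 = 227964349/169490100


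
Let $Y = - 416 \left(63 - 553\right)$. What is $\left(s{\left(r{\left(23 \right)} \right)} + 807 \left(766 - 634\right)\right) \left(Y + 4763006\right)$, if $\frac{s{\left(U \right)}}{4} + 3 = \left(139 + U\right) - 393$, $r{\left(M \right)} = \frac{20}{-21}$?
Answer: $\frac{11003232750256}{21} \approx 5.2396 \cdot 10^{11}$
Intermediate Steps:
$r{\left(M \right)} = - \frac{20}{21}$ ($r{\left(M \right)} = 20 \left(- \frac{1}{21}\right) = - \frac{20}{21}$)
$Y = 203840$ ($Y = \left(-416\right) \left(-490\right) = 203840$)
$s{\left(U \right)} = -1028 + 4 U$ ($s{\left(U \right)} = -12 + 4 \left(\left(139 + U\right) - 393\right) = -12 + 4 \left(-254 + U\right) = -12 + \left(-1016 + 4 U\right) = -1028 + 4 U$)
$\left(s{\left(r{\left(23 \right)} \right)} + 807 \left(766 - 634\right)\right) \left(Y + 4763006\right) = \left(\left(-1028 + 4 \left(- \frac{20}{21}\right)\right) + 807 \left(766 - 634\right)\right) \left(203840 + 4763006\right) = \left(\left(-1028 - \frac{80}{21}\right) + 807 \cdot 132\right) 4966846 = \left(- \frac{21668}{21} + 106524\right) 4966846 = \frac{2215336}{21} \cdot 4966846 = \frac{11003232750256}{21}$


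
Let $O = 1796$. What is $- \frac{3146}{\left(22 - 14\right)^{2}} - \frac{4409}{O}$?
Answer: $- \frac{741549}{14368} \approx -51.611$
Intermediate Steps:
$- \frac{3146}{\left(22 - 14\right)^{2}} - \frac{4409}{O} = - \frac{3146}{\left(22 - 14\right)^{2}} - \frac{4409}{1796} = - \frac{3146}{8^{2}} - \frac{4409}{1796} = - \frac{3146}{64} - \frac{4409}{1796} = \left(-3146\right) \frac{1}{64} - \frac{4409}{1796} = - \frac{1573}{32} - \frac{4409}{1796} = - \frac{741549}{14368}$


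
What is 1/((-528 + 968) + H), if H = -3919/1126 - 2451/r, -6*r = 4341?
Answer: 1629322/716750539 ≈ 0.0022732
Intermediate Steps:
r = -1447/2 (r = -⅙*4341 = -1447/2 ≈ -723.50)
H = -151141/1629322 (H = -3919/1126 - 2451/(-1447/2) = -3919*1/1126 - 2451*(-2/1447) = -3919/1126 + 4902/1447 = -151141/1629322 ≈ -0.092763)
1/((-528 + 968) + H) = 1/((-528 + 968) - 151141/1629322) = 1/(440 - 151141/1629322) = 1/(716750539/1629322) = 1629322/716750539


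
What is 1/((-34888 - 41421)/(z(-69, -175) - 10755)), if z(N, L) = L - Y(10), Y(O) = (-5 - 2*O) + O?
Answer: 10915/76309 ≈ 0.14304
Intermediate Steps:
Y(O) = -5 - O
z(N, L) = 15 + L (z(N, L) = L - (-5 - 1*10) = L - (-5 - 10) = L - 1*(-15) = L + 15 = 15 + L)
1/((-34888 - 41421)/(z(-69, -175) - 10755)) = 1/((-34888 - 41421)/((15 - 175) - 10755)) = 1/(-76309/(-160 - 10755)) = 1/(-76309/(-10915)) = 1/(-76309*(-1/10915)) = 1/(76309/10915) = 10915/76309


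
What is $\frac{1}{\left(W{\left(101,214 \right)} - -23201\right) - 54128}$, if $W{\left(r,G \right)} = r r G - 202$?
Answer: $\frac{1}{2151885} \approx 4.6471 \cdot 10^{-7}$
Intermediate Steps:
$W{\left(r,G \right)} = -202 + G r^{2}$ ($W{\left(r,G \right)} = r^{2} G - 202 = G r^{2} - 202 = -202 + G r^{2}$)
$\frac{1}{\left(W{\left(101,214 \right)} - -23201\right) - 54128} = \frac{1}{\left(\left(-202 + 214 \cdot 101^{2}\right) - -23201\right) - 54128} = \frac{1}{\left(\left(-202 + 214 \cdot 10201\right) + 23201\right) - 54128} = \frac{1}{\left(\left(-202 + 2183014\right) + 23201\right) - 54128} = \frac{1}{\left(2182812 + 23201\right) - 54128} = \frac{1}{2206013 - 54128} = \frac{1}{2151885}$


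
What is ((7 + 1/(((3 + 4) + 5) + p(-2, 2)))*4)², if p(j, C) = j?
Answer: 20164/25 ≈ 806.56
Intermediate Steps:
((7 + 1/(((3 + 4) + 5) + p(-2, 2)))*4)² = ((7 + 1/(((3 + 4) + 5) - 2))*4)² = ((7 + 1/((7 + 5) - 2))*4)² = ((7 + 1/(12 - 2))*4)² = ((7 + 1/10)*4)² = ((7 + ⅒)*4)² = ((71/10)*4)² = (142/5)² = 20164/25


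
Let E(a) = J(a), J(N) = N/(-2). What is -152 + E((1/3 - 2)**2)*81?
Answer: -529/2 ≈ -264.50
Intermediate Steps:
J(N) = -N/2 (J(N) = N*(-1/2) = -N/2)
E(a) = -a/2
-152 + E((1/3 - 2)**2)*81 = -152 - (1/3 - 2)**2/2*81 = -152 - (-5/3)**2/2*81 = -152 - 1/2*25/9*81 = -152 - 25/18*81 = -152 - 225/2 = -529/2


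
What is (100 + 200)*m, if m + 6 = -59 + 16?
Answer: -14700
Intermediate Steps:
m = -49 (m = -6 + (-59 + 16) = -6 - 43 = -49)
(100 + 200)*m = (100 + 200)*(-49) = 300*(-49) = -14700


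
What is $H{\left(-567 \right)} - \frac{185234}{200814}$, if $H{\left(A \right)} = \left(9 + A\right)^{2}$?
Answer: $\frac{31263032531}{100407} \approx 3.1136 \cdot 10^{5}$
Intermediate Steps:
$H{\left(-567 \right)} - \frac{185234}{200814} = \left(9 - 567\right)^{2} - \frac{185234}{200814} = \left(-558\right)^{2} - 185234 \cdot \frac{1}{200814} = 311364 - \frac{92617}{100407} = \frac{31263032531}{100407}$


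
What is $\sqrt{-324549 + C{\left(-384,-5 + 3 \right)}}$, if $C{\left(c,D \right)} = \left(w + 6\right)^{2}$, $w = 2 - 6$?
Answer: $i \sqrt{324545} \approx 569.69 i$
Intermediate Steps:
$w = -4$ ($w = 2 - 6 = -4$)
$C{\left(c,D \right)} = 4$ ($C{\left(c,D \right)} = \left(-4 + 6\right)^{2} = 2^{2} = 4$)
$\sqrt{-324549 + C{\left(-384,-5 + 3 \right)}} = \sqrt{-324549 + 4} = \sqrt{-324545} = i \sqrt{324545}$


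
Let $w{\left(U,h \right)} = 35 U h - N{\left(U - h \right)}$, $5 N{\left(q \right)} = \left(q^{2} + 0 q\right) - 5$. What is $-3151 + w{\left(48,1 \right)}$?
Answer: $- \frac{9559}{5} \approx -1911.8$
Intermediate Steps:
$N{\left(q \right)} = -1 + \frac{q^{2}}{5}$ ($N{\left(q \right)} = \frac{\left(q^{2} + 0 q\right) - 5}{5} = \frac{\left(q^{2} + 0\right) - 5}{5} = \frac{q^{2} - 5}{5} = \frac{-5 + q^{2}}{5} = -1 + \frac{q^{2}}{5}$)
$w{\left(U,h \right)} = 1 - \frac{\left(U - h\right)^{2}}{5} + 35 U h$ ($w{\left(U,h \right)} = 35 U h - \left(-1 + \frac{\left(U - h\right)^{2}}{5}\right) = 1 - \frac{\left(U - h\right)^{2}}{5} + 35 U h$)
$-3151 + w{\left(48,1 \right)} = -3151 + \left(1 - \frac{\left(48 - 1\right)^{2}}{5} + 35 \cdot 48 \cdot 1\right) = -3151 + \left(1 - \frac{\left(48 - 1\right)^{2}}{5} + 1680\right) = -3151 + \left(1 - \frac{47^{2}}{5} + 1680\right) = -3151 + \left(1 - \frac{2209}{5} + 1680\right) = -3151 + \frac{6196}{5} = - \frac{9559}{5}$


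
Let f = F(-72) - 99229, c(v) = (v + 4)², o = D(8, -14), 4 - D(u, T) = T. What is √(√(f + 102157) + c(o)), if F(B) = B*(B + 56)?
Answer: 2*√(121 + √255) ≈ 23.407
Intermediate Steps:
D(u, T) = 4 - T
o = 18 (o = 4 - 1*(-14) = 4 + 14 = 18)
F(B) = B*(56 + B)
c(v) = (4 + v)²
f = -98077 (f = -72*(56 - 72) - 99229 = -72*(-16) - 99229 = 1152 - 99229 = -98077)
√(√(f + 102157) + c(o)) = √(√(-98077 + 102157) + (4 + 18)²) = √(√4080 + 22²) = √(4*√255 + 484) = √(484 + 4*√255)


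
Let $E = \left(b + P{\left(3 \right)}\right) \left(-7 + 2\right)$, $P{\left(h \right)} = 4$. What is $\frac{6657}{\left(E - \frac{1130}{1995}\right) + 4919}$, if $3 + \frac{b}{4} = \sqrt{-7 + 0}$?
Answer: $\frac{1050990630669}{782914335005} + \frac{4239204228 i \sqrt{7}}{782914335005} \approx 1.3424 + 0.014326 i$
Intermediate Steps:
$b = -12 + 4 i \sqrt{7}$ ($b = -12 + 4 \sqrt{-7 + 0} = -12 + 4 \sqrt{-7} = -12 + 4 i \sqrt{7} \approx -12.0 + 10.583 i$)
$E = 40 - 20 i \sqrt{7}$ ($E = \left(\left(-12 + 4 i \sqrt{7}\right) + 4\right) \left(-7 + 2\right) = \left(-8 + 4 i \sqrt{7}\right) \left(-5\right) = 40 - 20 i \sqrt{7} \approx 40.0 - 52.915 i$)
$\frac{6657}{\left(E - \frac{1130}{1995}\right) + 4919} = \frac{6657}{\left(\left(40 - 20 i \sqrt{7}\right) - \frac{1130}{1995}\right) + 4919} = \frac{6657}{\left(\left(40 - 20 i \sqrt{7}\right) - 1130 \cdot \frac{1}{1995}\right) + 4919} = \frac{6657}{\left(\left(40 - 20 i \sqrt{7}\right) - \frac{226}{399}\right) + 4919} = \frac{6657}{\left(\frac{15734}{399} - 20 i \sqrt{7}\right) + 4919} = \frac{6657}{\frac{1978415}{399} - 20 i \sqrt{7}}$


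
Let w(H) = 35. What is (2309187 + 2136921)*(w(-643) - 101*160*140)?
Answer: -10058719125420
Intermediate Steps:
(2309187 + 2136921)*(w(-643) - 101*160*140) = (2309187 + 2136921)*(35 - 101*160*140) = 4446108*(35 - 16160*140) = 4446108*(35 - 2262400) = 4446108*(-2262365) = -10058719125420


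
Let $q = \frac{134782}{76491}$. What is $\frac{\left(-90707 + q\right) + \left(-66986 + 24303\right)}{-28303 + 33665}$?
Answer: $- \frac{5101499854}{205072371} \approx -24.877$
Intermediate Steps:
$q = \frac{134782}{76491}$ ($q = 134782 \cdot \frac{1}{76491} = \frac{134782}{76491} \approx 1.7621$)
$\frac{\left(-90707 + q\right) + \left(-66986 + 24303\right)}{-28303 + 33665} = \frac{\left(-90707 + \frac{134782}{76491}\right) + \left(-66986 + 24303\right)}{-28303 + 33665} = \frac{- \frac{6938134355}{76491} - 42683}{5362} = \left(- \frac{10202999708}{76491}\right) \frac{1}{5362} = - \frac{5101499854}{205072371}$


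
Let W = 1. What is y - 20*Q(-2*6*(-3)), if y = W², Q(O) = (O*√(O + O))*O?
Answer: 1 - 155520*√2 ≈ -2.1994e+5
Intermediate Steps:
Q(O) = √2*O^(5/2) (Q(O) = (O*√(2*O))*O = (O*(√2*√O))*O = (√2*O^(3/2))*O = √2*O^(5/2))
y = 1 (y = 1² = 1)
y - 20*Q(-2*6*(-3)) = 1 - 20*√2*(-2*6*(-3))^(5/2) = 1 - 20*√2*(-12*(-3))^(5/2) = 1 - 20*√2*36^(5/2) = 1 - 20*√2*7776 = 1 - 155520*√2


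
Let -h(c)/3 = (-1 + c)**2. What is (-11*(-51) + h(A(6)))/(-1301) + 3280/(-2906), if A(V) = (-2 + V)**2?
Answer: -1967998/1890353 ≈ -1.0411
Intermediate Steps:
h(c) = -3*(-1 + c)**2
(-11*(-51) + h(A(6)))/(-1301) + 3280/(-2906) = (-11*(-51) - 3*(-1 + (-2 + 6)**2)**2)/(-1301) + 3280/(-2906) = (561 - 3*(-1 + 4**2)**2)*(-1/1301) + 3280*(-1/2906) = (561 - 3*(-1 + 16)**2)*(-1/1301) - 1640/1453 = (561 - 3*15**2)*(-1/1301) - 1640/1453 = (561 - 3*225)*(-1/1301) - 1640/1453 = (561 - 675)*(-1/1301) - 1640/1453 = -114*(-1/1301) - 1640/1453 = 114/1301 - 1640/1453 = -1967998/1890353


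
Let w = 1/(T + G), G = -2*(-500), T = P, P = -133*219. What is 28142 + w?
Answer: 791550033/28127 ≈ 28142.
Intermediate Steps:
P = -29127
T = -29127
G = 1000
w = -1/28127 (w = 1/(-29127 + 1000) = 1/(-28127) = -1/28127 ≈ -3.5553e-5)
28142 + w = 28142 - 1/28127 = 791550033/28127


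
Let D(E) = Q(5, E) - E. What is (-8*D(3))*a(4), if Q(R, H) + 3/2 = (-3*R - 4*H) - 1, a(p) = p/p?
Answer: 260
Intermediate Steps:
a(p) = 1
Q(R, H) = -5/2 - 4*H - 3*R (Q(R, H) = -3/2 + ((-3*R - 4*H) - 1) = -3/2 + ((-4*H - 3*R) - 1) = -3/2 + (-1 - 4*H - 3*R) = -5/2 - 4*H - 3*R)
D(E) = -35/2 - 5*E (D(E) = (-5/2 - 4*E - 3*5) - E = (-5/2 - 4*E - 15) - E = (-35/2 - 4*E) - E = -35/2 - 5*E)
(-8*D(3))*a(4) = -8*(-35/2 - 5*3)*1 = -8*(-35/2 - 15)*1 = -8*(-65/2)*1 = 260*1 = 260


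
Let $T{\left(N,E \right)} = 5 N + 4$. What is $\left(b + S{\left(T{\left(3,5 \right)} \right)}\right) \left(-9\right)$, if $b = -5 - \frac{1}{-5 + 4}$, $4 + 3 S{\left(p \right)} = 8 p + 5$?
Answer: $-423$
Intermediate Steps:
$T{\left(N,E \right)} = 4 + 5 N$
$S{\left(p \right)} = \frac{1}{3} + \frac{8 p}{3}$ ($S{\left(p \right)} = - \frac{4}{3} + \frac{8 p + 5}{3} = - \frac{4}{3} + \frac{5 + 8 p}{3} = - \frac{4}{3} + \left(\frac{5}{3} + \frac{8 p}{3}\right) = \frac{1}{3} + \frac{8 p}{3}$)
$b = -4$ ($b = -5 - \frac{1}{-1} = -5 - -1 = -5 + 1 = -4$)
$\left(b + S{\left(T{\left(3,5 \right)} \right)}\right) \left(-9\right) = \left(-4 + \left(\frac{1}{3} + \frac{8 \left(4 + 5 \cdot 3\right)}{3}\right)\right) \left(-9\right) = \left(-4 + \left(\frac{1}{3} + \frac{8 \left(4 + 15\right)}{3}\right)\right) \left(-9\right) = \left(-4 + \left(\frac{1}{3} + \frac{8}{3} \cdot 19\right)\right) \left(-9\right) = \left(-4 + \left(\frac{1}{3} + \frac{152}{3}\right)\right) \left(-9\right) = \left(-4 + 51\right) \left(-9\right) = 47 \left(-9\right) = -423$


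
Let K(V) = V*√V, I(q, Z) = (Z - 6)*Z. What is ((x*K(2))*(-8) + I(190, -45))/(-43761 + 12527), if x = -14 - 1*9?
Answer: -2295/31234 - 8*√2/679 ≈ -0.090140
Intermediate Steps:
I(q, Z) = Z*(-6 + Z) (I(q, Z) = (-6 + Z)*Z = Z*(-6 + Z))
K(V) = V^(3/2)
x = -23 (x = -14 - 9 = -23)
((x*K(2))*(-8) + I(190, -45))/(-43761 + 12527) = (-46*√2*(-8) - 45*(-6 - 45))/(-43761 + 12527) = (-46*√2*(-8) - 45*(-51))/(-31234) = (-46*√2*(-8) + 2295)*(-1/31234) = (368*√2 + 2295)*(-1/31234) = (2295 + 368*√2)*(-1/31234) = -2295/31234 - 8*√2/679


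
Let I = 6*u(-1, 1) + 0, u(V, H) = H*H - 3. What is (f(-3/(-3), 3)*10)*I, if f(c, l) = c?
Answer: -120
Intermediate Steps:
u(V, H) = -3 + H**2 (u(V, H) = H**2 - 3 = -3 + H**2)
I = -12 (I = 6*(-3 + 1**2) + 0 = 6*(-3 + 1) + 0 = 6*(-2) + 0 = -12 + 0 = -12)
(f(-3/(-3), 3)*10)*I = (-3/(-3)*10)*(-12) = (-3*(-1/3)*10)*(-12) = (1*10)*(-12) = 10*(-12) = -120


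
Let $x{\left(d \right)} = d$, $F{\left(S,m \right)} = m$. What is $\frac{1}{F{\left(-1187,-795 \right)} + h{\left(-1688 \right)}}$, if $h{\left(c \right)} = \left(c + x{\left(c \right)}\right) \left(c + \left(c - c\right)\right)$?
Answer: $\frac{1}{5697893} \approx 1.755 \cdot 10^{-7}$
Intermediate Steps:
$h{\left(c \right)} = 2 c^{2}$ ($h{\left(c \right)} = \left(c + c\right) \left(c + \left(c - c\right)\right) = 2 c \left(c + 0\right) = 2 c c = 2 c^{2}$)
$\frac{1}{F{\left(-1187,-795 \right)} + h{\left(-1688 \right)}} = \frac{1}{-795 + 2 \left(-1688\right)^{2}} = \frac{1}{-795 + 2 \cdot 2849344} = \frac{1}{-795 + 5698688} = \frac{1}{5697893}$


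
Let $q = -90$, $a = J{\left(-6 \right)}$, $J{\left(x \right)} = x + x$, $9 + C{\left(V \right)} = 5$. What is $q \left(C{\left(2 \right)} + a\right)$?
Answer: $1440$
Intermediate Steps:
$C{\left(V \right)} = -4$ ($C{\left(V \right)} = -9 + 5 = -4$)
$J{\left(x \right)} = 2 x$
$a = -12$ ($a = 2 \left(-6\right) = -12$)
$q \left(C{\left(2 \right)} + a\right) = - 90 \left(-4 - 12\right) = \left(-90\right) \left(-16\right) = 1440$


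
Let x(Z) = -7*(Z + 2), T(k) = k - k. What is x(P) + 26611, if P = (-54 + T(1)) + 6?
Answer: 26933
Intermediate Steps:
T(k) = 0
P = -48 (P = (-54 + 0) + 6 = -54 + 6 = -48)
x(Z) = -14 - 7*Z (x(Z) = -7*(2 + Z) = -14 - 7*Z)
x(P) + 26611 = (-14 - 7*(-48)) + 26611 = (-14 + 336) + 26611 = 322 + 26611 = 26933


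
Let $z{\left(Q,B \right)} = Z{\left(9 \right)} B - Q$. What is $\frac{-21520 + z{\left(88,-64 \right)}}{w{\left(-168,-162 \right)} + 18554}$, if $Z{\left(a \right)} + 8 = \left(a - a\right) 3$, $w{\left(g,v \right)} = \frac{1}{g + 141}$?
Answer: $- \frac{569592}{500957} \approx -1.137$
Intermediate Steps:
$w{\left(g,v \right)} = \frac{1}{141 + g}$
$Z{\left(a \right)} = -8$ ($Z{\left(a \right)} = -8 + \left(a - a\right) 3 = -8 + 0 \cdot 3 = -8 + 0 = -8$)
$z{\left(Q,B \right)} = - Q - 8 B$ ($z{\left(Q,B \right)} = - 8 B - Q = - Q - 8 B$)
$\frac{-21520 + z{\left(88,-64 \right)}}{w{\left(-168,-162 \right)} + 18554} = \frac{-21520 - -424}{\frac{1}{141 - 168} + 18554} = \frac{-21520 + \left(-88 + 512\right)}{\frac{1}{-27} + 18554} = \frac{-21520 + 424}{- \frac{1}{27} + 18554} = - \frac{21096}{\frac{500957}{27}} = \left(-21096\right) \frac{27}{500957} = - \frac{569592}{500957}$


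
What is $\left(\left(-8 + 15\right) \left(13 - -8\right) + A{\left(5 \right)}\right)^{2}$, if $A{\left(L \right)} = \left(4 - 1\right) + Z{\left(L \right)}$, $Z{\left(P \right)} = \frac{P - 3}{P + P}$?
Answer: $\frac{564001}{25} \approx 22560.0$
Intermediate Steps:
$Z{\left(P \right)} = \frac{-3 + P}{2 P}$
$A{\left(L \right)} = 3 + \frac{-3 + L}{2 L}$ ($A{\left(L \right)} = \left(4 - 1\right) + \frac{-3 + L}{2 L} = 3 + \frac{-3 + L}{2 L}$)
$\left(\left(-8 + 15\right) \left(13 - -8\right) + A{\left(5 \right)}\right)^{2} = \left(\left(-8 + 15\right) \left(13 - -8\right) + \frac{-3 + 7 \cdot 5}{2 \cdot 5}\right)^{2} = \left(7 \left(13 + 8\right) + \frac{1}{2} \cdot \frac{1}{5} \left(-3 + 35\right)\right)^{2} = \left(7 \cdot 21 + \frac{1}{2} \cdot \frac{1}{5} \cdot 32\right)^{2} = \left(147 + \frac{16}{5}\right)^{2} = \left(\frac{751}{5}\right)^{2} = \frac{564001}{25}$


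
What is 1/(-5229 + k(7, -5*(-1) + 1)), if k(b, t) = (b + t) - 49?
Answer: -1/5265 ≈ -0.00018993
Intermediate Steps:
k(b, t) = -49 + b + t
1/(-5229 + k(7, -5*(-1) + 1)) = 1/(-5229 + (-49 + 7 + (-5*(-1) + 1))) = 1/(-5229 + (-49 + 7 + (5 + 1))) = 1/(-5229 + (-49 + 7 + 6)) = 1/(-5229 - 36) = 1/(-5265) = -1/5265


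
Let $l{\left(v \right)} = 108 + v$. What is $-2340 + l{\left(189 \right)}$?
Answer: $-2043$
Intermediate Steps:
$-2340 + l{\left(189 \right)} = -2340 + \left(108 + 189\right) = -2340 + 297 = -2043$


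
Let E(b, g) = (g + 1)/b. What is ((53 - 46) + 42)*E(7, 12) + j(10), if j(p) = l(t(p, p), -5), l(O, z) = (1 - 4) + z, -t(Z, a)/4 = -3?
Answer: 83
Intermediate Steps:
t(Z, a) = 12 (t(Z, a) = -4*(-3) = 12)
l(O, z) = -3 + z
j(p) = -8 (j(p) = -3 - 5 = -8)
E(b, g) = (1 + g)/b
((53 - 46) + 42)*E(7, 12) + j(10) = ((53 - 46) + 42)*((1 + 12)/7) - 8 = (7 + 42)*((⅐)*13) - 8 = 49*(13/7) - 8 = 91 - 8 = 83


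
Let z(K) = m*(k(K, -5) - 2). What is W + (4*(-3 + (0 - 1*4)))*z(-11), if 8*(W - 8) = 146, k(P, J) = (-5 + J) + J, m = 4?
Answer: 7721/4 ≈ 1930.3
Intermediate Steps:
k(P, J) = -5 + 2*J
W = 105/4 (W = 8 + (1/8)*146 = 8 + 73/4 = 105/4 ≈ 26.250)
z(K) = -68 (z(K) = 4*((-5 + 2*(-5)) - 2) = 4*((-5 - 10) - 2) = 4*(-15 - 2) = 4*(-17) = -68)
W + (4*(-3 + (0 - 1*4)))*z(-11) = 105/4 + (4*(-3 + (0 - 1*4)))*(-68) = 105/4 + (4*(-3 + (0 - 4)))*(-68) = 105/4 + (4*(-3 - 4))*(-68) = 105/4 + (4*(-7))*(-68) = 105/4 - 28*(-68) = 105/4 + 1904 = 7721/4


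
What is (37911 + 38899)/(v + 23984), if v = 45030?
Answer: 38405/34507 ≈ 1.1130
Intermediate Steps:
(37911 + 38899)/(v + 23984) = (37911 + 38899)/(45030 + 23984) = 76810/69014 = 76810*(1/69014) = 38405/34507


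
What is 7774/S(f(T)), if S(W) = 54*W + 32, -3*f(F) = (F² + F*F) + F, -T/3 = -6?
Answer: -3887/5978 ≈ -0.65022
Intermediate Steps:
T = 18 (T = -3*(-6) = 18)
f(F) = -2*F²/3 - F/3 (f(F) = -((F² + F*F) + F)/3 = -((F² + F²) + F)/3 = -(2*F² + F)/3 = -(F + 2*F²)/3 = -2*F²/3 - F/3)
S(W) = 32 + 54*W
7774/S(f(T)) = 7774/(32 + 54*(-⅓*18*(1 + 2*18))) = 7774/(32 + 54*(-⅓*18*(1 + 36))) = 7774/(32 + 54*(-⅓*18*37)) = 7774/(32 + 54*(-222)) = 7774/(32 - 11988) = 7774/(-11956) = 7774*(-1/11956) = -3887/5978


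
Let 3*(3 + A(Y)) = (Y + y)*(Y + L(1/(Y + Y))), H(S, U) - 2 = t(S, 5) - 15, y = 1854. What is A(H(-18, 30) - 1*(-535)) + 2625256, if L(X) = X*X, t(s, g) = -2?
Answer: 4926817252387/1622400 ≈ 3.0367e+6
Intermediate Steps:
H(S, U) = -15 (H(S, U) = 2 + (-2 - 15) = 2 - 17 = -15)
L(X) = X²
A(Y) = -3 + (1854 + Y)*(Y + 1/(4*Y²))/3 (A(Y) = -3 + ((Y + 1854)*(Y + (1/(Y + Y))²))/3 = -3 + ((1854 + Y)*(Y + (1/(2*Y))²))/3 = -3 + ((1854 + Y)*(Y + 1/(4*Y²)))/3 = -3 + (1854 + Y)*(Y + 1/(4*Y²))/3)
A(H(-18, 30) - 1*(-535)) + 2625256 = (1854 + (-15 - 1*(-535)) + 4*(-15 - 1*(-535))²*(-9 + (-15 - 1*(-535))² + 1854*(-15 - 1*(-535))))/(12*(-15 - 1*(-535))²) + 2625256 = (1854 + (-15 + 535) + 4*(-15 + 535)²*(-9 + (-15 + 535)² + 1854*(-15 + 535)))/(12*(-15 + 535)²) + 2625256 = (1/12)*(1854 + 520 + 4*520²*(-9 + 520² + 1854*520))/520² + 2625256 = (1/12)*(1/270400)*(1854 + 520 + 4*270400*(-9 + 270400 + 964080)) + 2625256 = (1/12)*(1/270400)*(1854 + 520 + 4*270400*1234471) + 2625256 = (1/12)*(1/270400)*(1854 + 520 + 1335203833600) + 2625256 = (1/12)*(1/270400)*1335203835974 + 2625256 = 667601917987/1622400 + 2625256 = 4926817252387/1622400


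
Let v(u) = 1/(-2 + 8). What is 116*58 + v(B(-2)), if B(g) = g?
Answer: 40369/6 ≈ 6728.2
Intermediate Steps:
v(u) = ⅙ (v(u) = 1/6 = ⅙)
116*58 + v(B(-2)) = 116*58 + ⅙ = 6728 + ⅙ = 40369/6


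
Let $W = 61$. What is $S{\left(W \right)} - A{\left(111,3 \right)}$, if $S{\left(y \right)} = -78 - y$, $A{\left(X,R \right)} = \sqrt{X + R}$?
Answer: $-139 - \sqrt{114} \approx -149.68$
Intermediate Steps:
$A{\left(X,R \right)} = \sqrt{R + X}$
$S{\left(W \right)} - A{\left(111,3 \right)} = \left(-78 - 61\right) - \sqrt{3 + 111} = \left(-78 - 61\right) - \sqrt{114} = -139 - \sqrt{114}$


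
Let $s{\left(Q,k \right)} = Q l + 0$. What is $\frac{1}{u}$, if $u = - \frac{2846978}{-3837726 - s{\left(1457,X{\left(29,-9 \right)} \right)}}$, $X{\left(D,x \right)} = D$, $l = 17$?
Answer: $\frac{3862495}{2846978} \approx 1.3567$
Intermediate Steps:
$s{\left(Q,k \right)} = 17 Q$ ($s{\left(Q,k \right)} = Q 17 + 0 = 17 Q + 0 = 17 Q$)
$u = \frac{2846978}{3862495}$ ($u = - \frac{2846978}{-3837726 - 17 \cdot 1457} = - \frac{2846978}{-3837726 - 24769} = - \frac{2846978}{-3862495} = \left(-2846978\right) \left(- \frac{1}{3862495}\right) = \frac{2846978}{3862495} \approx 0.73708$)
$\frac{1}{u} = \frac{1}{\frac{2846978}{3862495}} = \frac{3862495}{2846978}$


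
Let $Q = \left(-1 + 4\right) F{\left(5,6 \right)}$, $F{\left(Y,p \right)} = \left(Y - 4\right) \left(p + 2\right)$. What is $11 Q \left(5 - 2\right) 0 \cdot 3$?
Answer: $0$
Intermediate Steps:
$F{\left(Y,p \right)} = \left(-4 + Y\right) \left(2 + p\right)$
$Q = 24$ ($Q = \left(-1 + 4\right) \left(-8 - 24 + 2 \cdot 5 + 5 \cdot 6\right) = 3 \left(-8 - 24 + 10 + 30\right) = 3 \cdot 8 = 24$)
$11 Q \left(5 - 2\right) 0 \cdot 3 = 11 \cdot 24 \left(5 - 2\right) 0 \cdot 3 = 11 \cdot 24 \cdot 3 \cdot 0 \cdot 3 = 11 \cdot 24 \cdot 0 \cdot 3 = 11 \cdot 0 \cdot 3 = 11 \cdot 0 = 0$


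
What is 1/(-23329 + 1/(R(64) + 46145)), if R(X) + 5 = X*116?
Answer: -53564/1249594555 ≈ -4.2865e-5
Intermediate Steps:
R(X) = -5 + 116*X (R(X) = -5 + X*116 = -5 + 116*X)
1/(-23329 + 1/(R(64) + 46145)) = 1/(-23329 + 1/((-5 + 116*64) + 46145)) = 1/(-23329 + 1/((-5 + 7424) + 46145)) = 1/(-23329 + 1/(7419 + 46145)) = 1/(-23329 + 1/53564) = 1/(-1249594555/53564) = -53564/1249594555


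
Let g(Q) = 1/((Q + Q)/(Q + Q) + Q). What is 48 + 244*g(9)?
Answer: 362/5 ≈ 72.400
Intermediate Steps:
g(Q) = 1/(1 + Q) (g(Q) = 1/((2*Q)/((2*Q)) + Q) = 1/((2*Q)*(1/(2*Q)) + Q) = 1/(1 + Q))
48 + 244*g(9) = 48 + 244/(1 + 9) = 48 + 244/10 = 48 + 244*(⅒) = 48 + 122/5 = 362/5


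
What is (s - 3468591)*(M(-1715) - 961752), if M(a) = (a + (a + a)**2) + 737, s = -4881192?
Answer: -90195775429110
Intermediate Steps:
M(a) = 737 + a + 4*a**2 (M(a) = (a + (2*a)**2) + 737 = (a + 4*a**2) + 737 = 737 + a + 4*a**2)
(s - 3468591)*(M(-1715) - 961752) = (-4881192 - 3468591)*((737 - 1715 + 4*(-1715)**2) - 961752) = -8349783*((737 - 1715 + 4*2941225) - 961752) = -8349783*((737 - 1715 + 11764900) - 961752) = -8349783*(11763922 - 961752) = -8349783*10802170 = -90195775429110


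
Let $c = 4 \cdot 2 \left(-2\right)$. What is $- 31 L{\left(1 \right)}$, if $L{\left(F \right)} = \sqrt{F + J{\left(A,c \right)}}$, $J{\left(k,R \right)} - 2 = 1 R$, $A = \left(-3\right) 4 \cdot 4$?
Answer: $- 31 i \sqrt{13} \approx - 111.77 i$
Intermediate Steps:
$A = -48$ ($A = \left(-12\right) 4 = -48$)
$c = -16$ ($c = 8 \left(-2\right) = -16$)
$J{\left(k,R \right)} = 2 + R$ ($J{\left(k,R \right)} = 2 + 1 R = 2 + R$)
$L{\left(F \right)} = \sqrt{-14 + F}$ ($L{\left(F \right)} = \sqrt{F + \left(2 - 16\right)} = \sqrt{F - 14} = \sqrt{-14 + F}$)
$- 31 L{\left(1 \right)} = - 31 \sqrt{-14 + 1} = - 31 \sqrt{-13} = - 31 i \sqrt{13}$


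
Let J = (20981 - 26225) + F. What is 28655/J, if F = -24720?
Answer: -2605/2724 ≈ -0.95631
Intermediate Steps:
J = -29964 (J = (20981 - 26225) - 24720 = -5244 - 24720 = -29964)
28655/J = 28655/(-29964) = 28655*(-1/29964) = -2605/2724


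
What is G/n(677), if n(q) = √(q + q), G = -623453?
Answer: -623453*√1354/1354 ≈ -16943.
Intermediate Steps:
n(q) = √2*√q (n(q) = √(2*q) = √2*√q)
G/n(677) = -623453*√1354/1354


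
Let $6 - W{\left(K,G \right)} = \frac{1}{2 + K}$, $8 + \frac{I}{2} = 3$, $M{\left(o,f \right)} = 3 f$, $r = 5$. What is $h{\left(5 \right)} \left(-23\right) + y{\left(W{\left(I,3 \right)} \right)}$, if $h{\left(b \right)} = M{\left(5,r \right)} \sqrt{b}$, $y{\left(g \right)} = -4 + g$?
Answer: $\frac{17}{8} - 345 \sqrt{5} \approx -769.32$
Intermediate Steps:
$I = -10$ ($I = -16 + 2 \cdot 3 = -16 + 6 = -10$)
$W{\left(K,G \right)} = 6 - \frac{1}{2 + K}$
$h{\left(b \right)} = 15 \sqrt{b}$ ($h{\left(b \right)} = 3 \cdot 5 \sqrt{b} = 15 \sqrt{b}$)
$h{\left(5 \right)} \left(-23\right) + y{\left(W{\left(I,3 \right)} \right)} = 15 \sqrt{5} \left(-23\right) - \left(4 - \frac{11 + 6 \left(-10\right)}{2 - 10}\right) = - 345 \sqrt{5} - \left(4 - \frac{11 - 60}{-8}\right) = - 345 \sqrt{5} - - \frac{17}{8} = - 345 \sqrt{5} + \left(-4 + \frac{49}{8}\right) = - 345 \sqrt{5} + \frac{17}{8} = \frac{17}{8} - 345 \sqrt{5}$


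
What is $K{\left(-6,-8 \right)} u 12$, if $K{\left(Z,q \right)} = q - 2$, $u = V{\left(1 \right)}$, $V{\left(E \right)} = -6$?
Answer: $720$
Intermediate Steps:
$u = -6$
$K{\left(Z,q \right)} = -2 + q$
$K{\left(-6,-8 \right)} u 12 = \left(-2 - 8\right) \left(-6\right) 12 = \left(-10\right) \left(-6\right) 12 = 60 \cdot 12 = 720$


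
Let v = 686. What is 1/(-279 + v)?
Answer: 1/407 ≈ 0.0024570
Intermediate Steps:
1/(-279 + v) = 1/(-279 + 686) = 1/407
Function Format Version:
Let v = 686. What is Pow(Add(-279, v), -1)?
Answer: Rational(1, 407) ≈ 0.0024570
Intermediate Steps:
Pow(Add(-279, v), -1) = Pow(Add(-279, 686), -1) = Pow(407, -1) = Rational(1, 407)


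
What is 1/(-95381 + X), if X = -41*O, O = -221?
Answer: -1/86320 ≈ -1.1585e-5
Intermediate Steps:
X = 9061 (X = -41*(-221) = 9061)
1/(-95381 + X) = 1/(-95381 + 9061) = 1/(-86320) = -1/86320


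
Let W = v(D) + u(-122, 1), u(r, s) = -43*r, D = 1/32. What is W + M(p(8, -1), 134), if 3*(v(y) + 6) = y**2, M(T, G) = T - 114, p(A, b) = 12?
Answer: 15783937/3072 ≈ 5138.0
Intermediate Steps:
M(T, G) = -114 + T
D = 1/32 ≈ 0.031250
v(y) = -6 + y**2/3
W = 16097281/3072 (W = (-6 + (1/32)**2/3) - 43*(-122) = (-6 + (1/3)*(1/1024)) + 5246 = (-6 + 1/3072) + 5246 = -18431/3072 + 5246 = 16097281/3072 ≈ 5240.0)
W + M(p(8, -1), 134) = 16097281/3072 + (-114 + 12) = 16097281/3072 - 102 = 15783937/3072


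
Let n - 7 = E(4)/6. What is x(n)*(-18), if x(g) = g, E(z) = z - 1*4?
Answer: -126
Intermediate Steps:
E(z) = -4 + z (E(z) = z - 4 = -4 + z)
n = 7 (n = 7 + (-4 + 4)/6 = 7 + 0*(1/6) = 7 + 0 = 7)
x(n)*(-18) = 7*(-18) = -126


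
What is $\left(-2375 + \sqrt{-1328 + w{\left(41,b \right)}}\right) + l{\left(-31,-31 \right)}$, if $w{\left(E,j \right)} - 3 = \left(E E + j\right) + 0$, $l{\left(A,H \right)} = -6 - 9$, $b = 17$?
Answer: $-2390 + \sqrt{373} \approx -2370.7$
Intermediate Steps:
$l{\left(A,H \right)} = -15$
$w{\left(E,j \right)} = 3 + j + E^{2}$ ($w{\left(E,j \right)} = 3 + \left(\left(E E + j\right) + 0\right) = 3 + \left(\left(E^{2} + j\right) + 0\right) = 3 + \left(\left(j + E^{2}\right) + 0\right) = 3 + \left(j + E^{2}\right) = 3 + j + E^{2}$)
$\left(-2375 + \sqrt{-1328 + w{\left(41,b \right)}}\right) + l{\left(-31,-31 \right)} = \left(-2375 + \sqrt{-1328 + \left(3 + 17 + 41^{2}\right)}\right) - 15 = \left(-2375 + \sqrt{-1328 + \left(3 + 17 + 1681\right)}\right) - 15 = \left(-2375 + \sqrt{-1328 + 1701}\right) - 15 = \left(-2375 + \sqrt{373}\right) - 15 = -2390 + \sqrt{373}$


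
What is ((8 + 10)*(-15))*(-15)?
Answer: 4050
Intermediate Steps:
((8 + 10)*(-15))*(-15) = (18*(-15))*(-15) = -270*(-15) = 4050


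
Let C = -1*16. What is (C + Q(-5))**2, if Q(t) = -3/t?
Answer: 5929/25 ≈ 237.16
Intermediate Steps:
C = -16
(C + Q(-5))**2 = (-16 - 3/(-5))**2 = (-16 - 3*(-1/5))**2 = (-16 + 3/5)**2 = (-77/5)**2 = 5929/25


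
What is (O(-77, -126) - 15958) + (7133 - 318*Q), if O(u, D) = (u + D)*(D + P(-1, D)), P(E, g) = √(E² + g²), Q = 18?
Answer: 11029 - 203*√15877 ≈ -14550.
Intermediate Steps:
O(u, D) = (D + u)*(D + √(1 + D²)) (O(u, D) = (u + D)*(D + √((-1)² + D²)) = (D + u)*(D + √(1 + D²)))
(O(-77, -126) - 15958) + (7133 - 318*Q) = (((-126)² - 126*(-77) - 126*√(1 + (-126)²) - 77*√(1 + (-126)²)) - 15958) + (7133 - 318*18) = ((15876 + 9702 - 126*√(1 + 15876) - 77*√(1 + 15876)) - 15958) + (7133 - 5724) = ((15876 + 9702 - 126*√15877 - 77*√15877) - 15958) + 1409 = ((25578 - 203*√15877) - 15958) + 1409 = (9620 - 203*√15877) + 1409 = 11029 - 203*√15877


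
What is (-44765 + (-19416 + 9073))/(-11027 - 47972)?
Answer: 55108/58999 ≈ 0.93405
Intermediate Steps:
(-44765 + (-19416 + 9073))/(-11027 - 47972) = (-44765 - 10343)/(-58999) = -55108*(-1/58999) = 55108/58999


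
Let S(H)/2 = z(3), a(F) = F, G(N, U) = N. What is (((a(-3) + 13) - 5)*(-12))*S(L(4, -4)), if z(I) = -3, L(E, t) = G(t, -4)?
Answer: 360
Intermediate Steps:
L(E, t) = t
S(H) = -6 (S(H) = 2*(-3) = -6)
(((a(-3) + 13) - 5)*(-12))*S(L(4, -4)) = (((-3 + 13) - 5)*(-12))*(-6) = ((10 - 5)*(-12))*(-6) = (5*(-12))*(-6) = -60*(-6) = 360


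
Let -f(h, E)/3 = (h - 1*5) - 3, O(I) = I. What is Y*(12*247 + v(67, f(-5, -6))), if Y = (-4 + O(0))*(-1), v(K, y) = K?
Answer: 12124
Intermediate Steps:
f(h, E) = 24 - 3*h (f(h, E) = -3*((h - 1*5) - 3) = -3*((h - 5) - 3) = -3*((-5 + h) - 3) = -3*(-8 + h) = 24 - 3*h)
Y = 4 (Y = (-4 + 0)*(-1) = -4*(-1) = 4)
Y*(12*247 + v(67, f(-5, -6))) = 4*(12*247 + 67) = 4*(2964 + 67) = 4*3031 = 12124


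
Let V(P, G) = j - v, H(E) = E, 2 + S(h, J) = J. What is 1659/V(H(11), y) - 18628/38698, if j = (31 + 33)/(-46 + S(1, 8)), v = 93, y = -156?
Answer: -14991407/832007 ≈ -18.018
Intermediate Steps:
S(h, J) = -2 + J
j = -8/5 (j = (31 + 33)/(-46 + (-2 + 8)) = 64/(-46 + 6) = 64/(-40) = 64*(-1/40) = -8/5 ≈ -1.6000)
V(P, G) = -473/5 (V(P, G) = -8/5 - 1*93 = -8/5 - 93 = -473/5)
1659/V(H(11), y) - 18628/38698 = 1659/(-473/5) - 18628/38698 = 1659*(-5/473) - 18628*1/38698 = -8295/473 - 9314/19349 = -14991407/832007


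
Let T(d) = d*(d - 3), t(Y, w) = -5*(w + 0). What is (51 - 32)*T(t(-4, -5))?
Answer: 10450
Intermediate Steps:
t(Y, w) = -5*w
T(d) = d*(-3 + d)
(51 - 32)*T(t(-4, -5)) = (51 - 32)*((-5*(-5))*(-3 - 5*(-5))) = 19*(25*(-3 + 25)) = 19*(25*22) = 19*550 = 10450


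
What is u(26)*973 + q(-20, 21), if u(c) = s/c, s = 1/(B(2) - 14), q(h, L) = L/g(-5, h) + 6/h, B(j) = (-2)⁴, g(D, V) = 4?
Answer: 1538/65 ≈ 23.662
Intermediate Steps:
B(j) = 16
q(h, L) = 6/h + L/4 (q(h, L) = L/4 + 6/h = 6/h + L/4)
s = ½ (s = 1/(16 - 14) = 1/2 = ½ ≈ 0.50000)
u(c) = 1/(2*c)
u(26)*973 + q(-20, 21) = ((½)/26)*973 + (6/(-20) + (¼)*21) = ((½)*(1/26))*973 + (6*(-1/20) + 21/4) = (1/52)*973 + (-3/10 + 21/4) = 973/52 + 99/20 = 1538/65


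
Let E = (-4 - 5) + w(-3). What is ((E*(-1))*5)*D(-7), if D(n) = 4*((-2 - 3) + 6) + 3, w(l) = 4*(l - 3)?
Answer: 1155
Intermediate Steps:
w(l) = -12 + 4*l (w(l) = 4*(-3 + l) = -12 + 4*l)
E = -33 (E = (-4 - 5) + (-12 + 4*(-3)) = -9 + (-12 - 12) = -9 - 24 = -33)
D(n) = 7 (D(n) = 4*(-5 + 6) + 3 = 4*1 + 3 = 4 + 3 = 7)
((E*(-1))*5)*D(-7) = (-33*(-1)*5)*7 = (33*5)*7 = 165*7 = 1155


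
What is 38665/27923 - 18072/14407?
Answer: 52422199/402286661 ≈ 0.13031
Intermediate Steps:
38665/27923 - 18072/14407 = 52422199/402286661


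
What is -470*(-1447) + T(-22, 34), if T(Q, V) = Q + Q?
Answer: 680046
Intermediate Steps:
T(Q, V) = 2*Q
-470*(-1447) + T(-22, 34) = -470*(-1447) + 2*(-22) = 680090 - 44 = 680046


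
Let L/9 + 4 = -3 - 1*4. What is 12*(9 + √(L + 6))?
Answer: 108 + 12*I*√93 ≈ 108.0 + 115.72*I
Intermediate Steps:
L = -99 (L = -36 + 9*(-3 - 1*4) = -36 + 9*(-3 - 4) = -36 + 9*(-7) = -36 - 63 = -99)
12*(9 + √(L + 6)) = 12*(9 + √(-99 + 6)) = 12*(9 + √(-93)) = 12*(9 + I*√93) = 108 + 12*I*√93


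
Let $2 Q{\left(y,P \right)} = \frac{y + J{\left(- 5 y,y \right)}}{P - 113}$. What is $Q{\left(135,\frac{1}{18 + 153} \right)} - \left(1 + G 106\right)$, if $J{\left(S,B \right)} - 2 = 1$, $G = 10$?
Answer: $- \frac{20512441}{19322} \approx -1061.6$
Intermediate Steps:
$J{\left(S,B \right)} = 3$ ($J{\left(S,B \right)} = 2 + 1 = 3$)
$Q{\left(y,P \right)} = \frac{3 + y}{2 \left(-113 + P\right)}$ ($Q{\left(y,P \right)} = \frac{\left(y + 3\right) \frac{1}{P - 113}}{2} = \frac{\left(3 + y\right) \frac{1}{-113 + P}}{2} = \frac{\frac{1}{-113 + P} \left(3 + y\right)}{2} = \frac{3 + y}{2 \left(-113 + P\right)}$)
$Q{\left(135,\frac{1}{18 + 153} \right)} - \left(1 + G 106\right) = \frac{3 + 135}{2 \left(-113 + \frac{1}{18 + 153}\right)} - \left(1 + 10 \cdot 106\right) = \frac{1}{2} \frac{1}{-113 + \frac{1}{171}} \cdot 138 - \left(1 + 1060\right) = \frac{1}{2} \frac{1}{-113 + \frac{1}{171}} \cdot 138 - 1061 = \frac{1}{2} \frac{1}{- \frac{19322}{171}} \cdot 138 - 1061 = \frac{1}{2} \left(- \frac{171}{19322}\right) 138 - 1061 = - \frac{11799}{19322} - 1061 = - \frac{20512441}{19322}$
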